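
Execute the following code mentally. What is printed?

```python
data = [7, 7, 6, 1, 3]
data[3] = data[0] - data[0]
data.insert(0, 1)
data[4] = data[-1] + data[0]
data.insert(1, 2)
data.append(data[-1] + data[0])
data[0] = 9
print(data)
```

[9, 2, 7, 7, 6, 4, 3, 4]

data[3] = data[0]-data[0] = 7-7 = 0 → [7, 7, 6, 0, 3]
insert 1 at 0 → [1, 7, 7, 6, 0, 3]
data[4] = data[-1]+data[0] = 3+1 = 4 → [1, 7, 7, 6, 4, 3]
insert 2 at 1 → [1, 2, 7, 7, 6, 4, 3]
append data[-1]+data[0] = 3+1 = 4 → [1, 2, 7, 7, 6, 4, 3, 4]
data[0] = 9 → [9, 2, 7, 7, 6, 4, 3, 4]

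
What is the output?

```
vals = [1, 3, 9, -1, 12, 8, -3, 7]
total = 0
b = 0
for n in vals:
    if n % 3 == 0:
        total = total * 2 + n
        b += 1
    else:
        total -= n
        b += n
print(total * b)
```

874

n=1: not %3==0, total = 0-1 = -1; b=1
n=3: %3==0, total = (-1)*2+3 = 1; b=2
n=9: %3==0, total = 1*2+9 = 11; b=3
n=-1: not %3==0, total = 11-(-1) = 12; b=2
n=12: %3==0, total = 12*2+12 = 36; b=3
n=8: not %3==0, total = 36-8 = 28; b=11
n=-3: %3==0, total = 28*2+(-3) = 53; b=12
n=7: not %3==0, total = 53-7 = 46; b=19
total*b = 46*19 = 874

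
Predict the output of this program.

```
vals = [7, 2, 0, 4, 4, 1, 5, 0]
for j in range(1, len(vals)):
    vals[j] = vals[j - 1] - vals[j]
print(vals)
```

j=1: vals[1] = 7-2 = 5 → [7, 5, 0, 4, 4, 1, 5, 0]
j=2: vals[2] = 5-0 = 5 → [7, 5, 5, 4, 4, 1, 5, 0]
j=3: vals[3] = 5-4 = 1 → [7, 5, 5, 1, 4, 1, 5, 0]
j=4: vals[4] = 1-4 = -3 → [7, 5, 5, 1, -3, 1, 5, 0]
j=5: vals[5] = (-3)-1 = -4 → [7, 5, 5, 1, -3, -4, 5, 0]
j=6: vals[6] = (-4)-5 = -9 → [7, 5, 5, 1, -3, -4, -9, 0]
j=7: vals[7] = (-9)-0 = -9 → [7, 5, 5, 1, -3, -4, -9, -9]

[7, 5, 5, 1, -3, -4, -9, -9]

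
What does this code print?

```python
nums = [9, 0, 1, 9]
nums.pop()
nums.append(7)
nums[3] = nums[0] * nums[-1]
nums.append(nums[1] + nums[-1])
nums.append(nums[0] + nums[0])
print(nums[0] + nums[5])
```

pop() removes 9 → [9, 0, 1]
append 7 → [9, 0, 1, 7]
nums[3] = nums[0]*nums[-1] = 9*7 = 63 → [9, 0, 1, 63]
append nums[1]+nums[-1] = 0+63 = 63 → [9, 0, 1, 63, 63]
append nums[0]+nums[0] = 9+9 = 18 → [9, 0, 1, 63, 63, 18]
nums[0]+nums[5] = 9+18 = 27

27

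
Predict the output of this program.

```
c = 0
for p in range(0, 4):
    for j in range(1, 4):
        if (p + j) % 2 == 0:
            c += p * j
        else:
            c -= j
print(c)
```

p=0,j=1: odd sum, c = 0-1 = -1
p=0,j=2: even sum, c = (-1)+0 = -1
p=0,j=3: odd sum, c = (-1)-3 = -4
p=1,j=1: even sum, c = (-4)+1 = -3
p=1,j=2: odd sum, c = (-3)-2 = -5
p=1,j=3: even sum, c = (-5)+3 = -2
p=2,j=1: odd sum, c = (-2)-1 = -3
p=2,j=2: even sum, c = (-3)+4 = 1
p=2,j=3: odd sum, c = 1-3 = -2
p=3,j=1: even sum, c = (-2)+3 = 1
p=3,j=2: odd sum, c = 1-2 = -1
p=3,j=3: even sum, c = (-1)+9 = 8

8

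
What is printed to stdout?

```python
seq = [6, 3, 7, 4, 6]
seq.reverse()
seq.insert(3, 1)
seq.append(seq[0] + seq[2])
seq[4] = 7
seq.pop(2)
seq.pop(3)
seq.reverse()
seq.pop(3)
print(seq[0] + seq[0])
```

26

reverse → [6, 4, 7, 3, 6]
insert 1 at 3 → [6, 4, 7, 1, 3, 6]
append seq[0]+seq[2] = 6+7 = 13 → [6, 4, 7, 1, 3, 6, 13]
seq[4] = 7 → [6, 4, 7, 1, 7, 6, 13]
pop(2) removes 7 → [6, 4, 1, 7, 6, 13]
pop(3) removes 7 → [6, 4, 1, 6, 13]
reverse → [13, 6, 1, 4, 6]
pop(3) removes 4 → [13, 6, 1, 6]
seq[0]+seq[0] = 13+13 = 26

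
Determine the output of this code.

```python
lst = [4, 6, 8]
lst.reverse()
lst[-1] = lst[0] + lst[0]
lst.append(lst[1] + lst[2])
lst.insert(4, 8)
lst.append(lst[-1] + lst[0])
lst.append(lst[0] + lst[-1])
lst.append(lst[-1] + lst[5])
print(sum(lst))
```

reverse → [8, 6, 4]
lst[-1] = lst[0]+lst[0] = 8+8 = 16 → [8, 6, 16]
append lst[1]+lst[2] = 6+16 = 22 → [8, 6, 16, 22]
insert 8 at 4 → [8, 6, 16, 22, 8]
append lst[-1]+lst[0] = 8+8 = 16 → [8, 6, 16, 22, 8, 16]
append lst[0]+lst[-1] = 8+16 = 24 → [8, 6, 16, 22, 8, 16, 24]
append lst[-1]+lst[5] = 24+16 = 40 → [8, 6, 16, 22, 8, 16, 24, 40]
sum = 140

140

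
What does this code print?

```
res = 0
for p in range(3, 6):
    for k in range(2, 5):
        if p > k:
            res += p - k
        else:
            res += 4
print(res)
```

p=3,k=2: 3>2, res = 0+1 = 1
p=3,k=3: not 3>3, res = 1+4 = 5
p=3,k=4: not 3>4, res = 5+4 = 9
p=4,k=2: 4>2, res = 9+2 = 11
p=4,k=3: 4>3, res = 11+1 = 12
p=4,k=4: not 4>4, res = 12+4 = 16
p=5,k=2: 5>2, res = 16+3 = 19
p=5,k=3: 5>3, res = 19+2 = 21
p=5,k=4: 5>4, res = 21+1 = 22

22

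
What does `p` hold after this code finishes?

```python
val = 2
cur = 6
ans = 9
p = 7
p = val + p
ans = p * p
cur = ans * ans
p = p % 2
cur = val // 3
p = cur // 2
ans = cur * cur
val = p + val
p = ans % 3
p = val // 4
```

0

p = 2+7 = 9
ans = 9*9 = 81
cur = 81*81 = 6561
p = 9%2 = 1
cur = 2//3 = 0
p = 0//2 = 0
ans = 0*0 = 0
val = 0+2 = 2
p = 0%3 = 0
p = 2//4 = 0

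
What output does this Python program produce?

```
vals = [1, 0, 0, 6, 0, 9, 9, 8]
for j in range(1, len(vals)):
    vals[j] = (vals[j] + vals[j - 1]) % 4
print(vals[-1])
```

j=1: vals[1] = (0+1)%4 = 1 → [1, 1, 0, 6, 0, 9, 9, 8]
j=2: vals[2] = (0+1)%4 = 1 → [1, 1, 1, 6, 0, 9, 9, 8]
j=3: vals[3] = (6+1)%4 = 3 → [1, 1, 1, 3, 0, 9, 9, 8]
j=4: vals[4] = (0+3)%4 = 3 → [1, 1, 1, 3, 3, 9, 9, 8]
j=5: vals[5] = (9+3)%4 = 0 → [1, 1, 1, 3, 3, 0, 9, 8]
j=6: vals[6] = (9+0)%4 = 1 → [1, 1, 1, 3, 3, 0, 1, 8]
j=7: vals[7] = (8+1)%4 = 1 → [1, 1, 1, 3, 3, 0, 1, 1]

1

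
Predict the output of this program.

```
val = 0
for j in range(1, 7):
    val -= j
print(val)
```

j=1: val = 0-1 = -1
j=2: val = (-1)-2 = -3
j=3: val = (-3)-3 = -6
j=4: val = (-6)-4 = -10
j=5: val = (-10)-5 = -15
j=6: val = (-15)-6 = -21

-21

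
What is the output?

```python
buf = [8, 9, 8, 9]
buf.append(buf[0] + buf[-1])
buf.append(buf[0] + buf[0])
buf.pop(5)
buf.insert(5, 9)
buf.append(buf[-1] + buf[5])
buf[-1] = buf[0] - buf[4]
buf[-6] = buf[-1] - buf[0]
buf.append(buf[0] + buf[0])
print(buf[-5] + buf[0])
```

17

append buf[0]+buf[-1] = 8+9 = 17 → [8, 9, 8, 9, 17]
append buf[0]+buf[0] = 8+8 = 16 → [8, 9, 8, 9, 17, 16]
pop(5) removes 16 → [8, 9, 8, 9, 17]
insert 9 at 5 → [8, 9, 8, 9, 17, 9]
append buf[-1]+buf[5] = 9+9 = 18 → [8, 9, 8, 9, 17, 9, 18]
buf[-1] = buf[0]-buf[4] = 8-17 = -9 → [8, 9, 8, 9, 17, 9, -9]
buf[-6] = buf[-1]-buf[0] = (-9)-8 = -17 → [8, -17, 8, 9, 17, 9, -9]
append buf[0]+buf[0] = 8+8 = 16 → [8, -17, 8, 9, 17, 9, -9, 16]
buf[-5]+buf[0] = 9+8 = 17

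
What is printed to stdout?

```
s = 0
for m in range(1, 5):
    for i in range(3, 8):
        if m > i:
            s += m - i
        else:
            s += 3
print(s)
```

58

m=1,i=3: not 1>3, s = 0+3 = 3
m=1,i=4: not 1>4, s = 3+3 = 6
m=1,i=5: not 1>5, s = 6+3 = 9
m=1,i=6: not 1>6, s = 9+3 = 12
m=1,i=7: not 1>7, s = 12+3 = 15
m=2,i=3: not 2>3, s = 15+3 = 18
m=2,i=4: not 2>4, s = 18+3 = 21
m=2,i=5: not 2>5, s = 21+3 = 24
m=2,i=6: not 2>6, s = 24+3 = 27
m=2,i=7: not 2>7, s = 27+3 = 30
m=3,i=3: not 3>3, s = 30+3 = 33
m=3,i=4: not 3>4, s = 33+3 = 36
m=3,i=5: not 3>5, s = 36+3 = 39
m=3,i=6: not 3>6, s = 39+3 = 42
m=3,i=7: not 3>7, s = 42+3 = 45
m=4,i=3: 4>3, s = 45+1 = 46
m=4,i=4: not 4>4, s = 46+3 = 49
m=4,i=5: not 4>5, s = 49+3 = 52
m=4,i=6: not 4>6, s = 52+3 = 55
m=4,i=7: not 4>7, s = 55+3 = 58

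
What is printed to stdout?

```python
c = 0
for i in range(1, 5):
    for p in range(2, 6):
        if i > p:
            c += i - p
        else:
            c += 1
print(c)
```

17

i=1,p=2: not 1>2, c = 0+1 = 1
i=1,p=3: not 1>3, c = 1+1 = 2
i=1,p=4: not 1>4, c = 2+1 = 3
i=1,p=5: not 1>5, c = 3+1 = 4
i=2,p=2: not 2>2, c = 4+1 = 5
i=2,p=3: not 2>3, c = 5+1 = 6
i=2,p=4: not 2>4, c = 6+1 = 7
i=2,p=5: not 2>5, c = 7+1 = 8
i=3,p=2: 3>2, c = 8+1 = 9
i=3,p=3: not 3>3, c = 9+1 = 10
i=3,p=4: not 3>4, c = 10+1 = 11
i=3,p=5: not 3>5, c = 11+1 = 12
i=4,p=2: 4>2, c = 12+2 = 14
i=4,p=3: 4>3, c = 14+1 = 15
i=4,p=4: not 4>4, c = 15+1 = 16
i=4,p=5: not 4>5, c = 16+1 = 17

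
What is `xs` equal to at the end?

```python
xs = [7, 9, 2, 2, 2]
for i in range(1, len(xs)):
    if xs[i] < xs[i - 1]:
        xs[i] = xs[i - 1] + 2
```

i=1: 9>=7, unchanged → [7, 9, 2, 2, 2]
i=2: 2<9, xs[2] = 9+2 = 11 → [7, 9, 11, 2, 2]
i=3: 2<11, xs[3] = 11+2 = 13 → [7, 9, 11, 13, 2]
i=4: 2<13, xs[4] = 13+2 = 15 → [7, 9, 11, 13, 15]

[7, 9, 11, 13, 15]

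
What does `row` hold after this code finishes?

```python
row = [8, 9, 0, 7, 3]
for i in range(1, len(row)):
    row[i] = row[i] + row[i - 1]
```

[8, 17, 17, 24, 27]

i=1: row[1] = 9+8 = 17 → [8, 17, 0, 7, 3]
i=2: row[2] = 0+17 = 17 → [8, 17, 17, 7, 3]
i=3: row[3] = 7+17 = 24 → [8, 17, 17, 24, 3]
i=4: row[4] = 3+24 = 27 → [8, 17, 17, 24, 27]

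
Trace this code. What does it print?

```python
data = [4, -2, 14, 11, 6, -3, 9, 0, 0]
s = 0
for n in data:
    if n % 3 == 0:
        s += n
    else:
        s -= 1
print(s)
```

n=4: not %3==0, s = 0-1 = -1
n=-2: not %3==0, s = (-1)-1 = -2
n=14: not %3==0, s = (-2)-1 = -3
n=11: not %3==0, s = (-3)-1 = -4
n=6: %3==0, s = (-4)+6 = 2
n=-3: %3==0, s = 2+(-3) = -1
n=9: %3==0, s = (-1)+9 = 8
n=0: %3==0, s = 8+0 = 8
n=0: %3==0, s = 8+0 = 8

8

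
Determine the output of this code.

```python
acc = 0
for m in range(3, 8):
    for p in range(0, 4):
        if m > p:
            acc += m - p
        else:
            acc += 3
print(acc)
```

m=3,p=0: 3>0, acc = 0+3 = 3
m=3,p=1: 3>1, acc = 3+2 = 5
m=3,p=2: 3>2, acc = 5+1 = 6
m=3,p=3: not 3>3, acc = 6+3 = 9
m=4,p=0: 4>0, acc = 9+4 = 13
m=4,p=1: 4>1, acc = 13+3 = 16
m=4,p=2: 4>2, acc = 16+2 = 18
m=4,p=3: 4>3, acc = 18+1 = 19
m=5,p=0: 5>0, acc = 19+5 = 24
m=5,p=1: 5>1, acc = 24+4 = 28
m=5,p=2: 5>2, acc = 28+3 = 31
m=5,p=3: 5>3, acc = 31+2 = 33
m=6,p=0: 6>0, acc = 33+6 = 39
m=6,p=1: 6>1, acc = 39+5 = 44
m=6,p=2: 6>2, acc = 44+4 = 48
m=6,p=3: 6>3, acc = 48+3 = 51
m=7,p=0: 7>0, acc = 51+7 = 58
m=7,p=1: 7>1, acc = 58+6 = 64
m=7,p=2: 7>2, acc = 64+5 = 69
m=7,p=3: 7>3, acc = 69+4 = 73

73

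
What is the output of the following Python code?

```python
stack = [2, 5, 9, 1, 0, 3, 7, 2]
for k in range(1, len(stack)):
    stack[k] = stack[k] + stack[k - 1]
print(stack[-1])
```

29

k=1: stack[1] = 5+2 = 7 → [2, 7, 9, 1, 0, 3, 7, 2]
k=2: stack[2] = 9+7 = 16 → [2, 7, 16, 1, 0, 3, 7, 2]
k=3: stack[3] = 1+16 = 17 → [2, 7, 16, 17, 0, 3, 7, 2]
k=4: stack[4] = 0+17 = 17 → [2, 7, 16, 17, 17, 3, 7, 2]
k=5: stack[5] = 3+17 = 20 → [2, 7, 16, 17, 17, 20, 7, 2]
k=6: stack[6] = 7+20 = 27 → [2, 7, 16, 17, 17, 20, 27, 2]
k=7: stack[7] = 2+27 = 29 → [2, 7, 16, 17, 17, 20, 27, 29]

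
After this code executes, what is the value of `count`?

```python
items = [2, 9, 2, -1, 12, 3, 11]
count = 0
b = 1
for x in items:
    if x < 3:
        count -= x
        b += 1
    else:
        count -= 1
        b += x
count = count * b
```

-273

x=2: <3, count = 0-2 = -2; b=2
x=9: not <3, count = (-2)-1 = -3; b=11
x=2: <3, count = (-3)-2 = -5; b=12
x=-1: <3, count = (-5)-(-1) = -4; b=13
x=12: not <3, count = (-4)-1 = -5; b=25
x=3: not <3, count = (-5)-1 = -6; b=28
x=11: not <3, count = (-6)-1 = -7; b=39
count*b = (-7)*39 = -273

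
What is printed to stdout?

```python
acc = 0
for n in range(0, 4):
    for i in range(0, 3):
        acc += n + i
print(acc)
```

30

n=0,i=0: acc = 0+0 = 0
n=0,i=1: acc = 0+1 = 1
n=0,i=2: acc = 1+2 = 3
n=1,i=0: acc = 3+1 = 4
n=1,i=1: acc = 4+2 = 6
n=1,i=2: acc = 6+3 = 9
n=2,i=0: acc = 9+2 = 11
n=2,i=1: acc = 11+3 = 14
n=2,i=2: acc = 14+4 = 18
n=3,i=0: acc = 18+3 = 21
n=3,i=1: acc = 21+4 = 25
n=3,i=2: acc = 25+5 = 30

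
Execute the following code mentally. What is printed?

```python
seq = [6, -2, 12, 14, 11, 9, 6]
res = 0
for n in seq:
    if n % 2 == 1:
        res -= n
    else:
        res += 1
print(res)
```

n=6: not odd, res = 0+1 = 1
n=-2: not odd, res = 1+1 = 2
n=12: not odd, res = 2+1 = 3
n=14: not odd, res = 3+1 = 4
n=11: odd, res = 4-11 = -7
n=9: odd, res = (-7)-9 = -16
n=6: not odd, res = (-16)+1 = -15

-15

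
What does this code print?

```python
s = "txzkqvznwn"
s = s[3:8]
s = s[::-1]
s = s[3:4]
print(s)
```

q

slice [3:8] → 'kqvzn'
reverse → 'nzvqk'
slice [3:4] → 'q'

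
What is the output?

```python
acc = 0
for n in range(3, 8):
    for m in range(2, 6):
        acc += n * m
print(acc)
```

n=3,m=2: acc = 0+6 = 6
n=3,m=3: acc = 6+9 = 15
n=3,m=4: acc = 15+12 = 27
n=3,m=5: acc = 27+15 = 42
n=4,m=2: acc = 42+8 = 50
n=4,m=3: acc = 50+12 = 62
n=4,m=4: acc = 62+16 = 78
n=4,m=5: acc = 78+20 = 98
n=5,m=2: acc = 98+10 = 108
n=5,m=3: acc = 108+15 = 123
n=5,m=4: acc = 123+20 = 143
n=5,m=5: acc = 143+25 = 168
n=6,m=2: acc = 168+12 = 180
n=6,m=3: acc = 180+18 = 198
n=6,m=4: acc = 198+24 = 222
n=6,m=5: acc = 222+30 = 252
n=7,m=2: acc = 252+14 = 266
n=7,m=3: acc = 266+21 = 287
n=7,m=4: acc = 287+28 = 315
n=7,m=5: acc = 315+35 = 350

350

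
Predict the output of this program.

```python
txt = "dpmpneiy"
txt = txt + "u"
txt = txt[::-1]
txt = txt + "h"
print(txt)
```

uyienpmpdh

+ 'u' → 'dpmpneiyu'
reverse → 'uyienpmpd'
+ 'h' → 'uyienpmpdh'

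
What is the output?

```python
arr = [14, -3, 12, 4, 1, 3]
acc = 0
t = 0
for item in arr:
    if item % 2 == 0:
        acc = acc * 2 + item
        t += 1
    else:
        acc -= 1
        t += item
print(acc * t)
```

item=14: even, acc = 0*2+14 = 14; t=1
item=-3: not even, acc = 14-1 = 13; t=-2
item=12: even, acc = 13*2+12 = 38; t=-1
item=4: even, acc = 38*2+4 = 80; t=0
item=1: not even, acc = 80-1 = 79; t=1
item=3: not even, acc = 79-1 = 78; t=4
acc*t = 78*4 = 312

312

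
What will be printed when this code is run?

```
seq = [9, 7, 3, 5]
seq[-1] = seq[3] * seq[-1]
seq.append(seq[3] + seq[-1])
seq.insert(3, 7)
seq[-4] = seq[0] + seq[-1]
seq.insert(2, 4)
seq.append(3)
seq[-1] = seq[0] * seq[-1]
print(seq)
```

seq[-1] = seq[3]*seq[-1] = 5*5 = 25 → [9, 7, 3, 25]
append seq[3]+seq[-1] = 25+25 = 50 → [9, 7, 3, 25, 50]
insert 7 at 3 → [9, 7, 3, 7, 25, 50]
seq[-4] = seq[0]+seq[-1] = 9+50 = 59 → [9, 7, 59, 7, 25, 50]
insert 4 at 2 → [9, 7, 4, 59, 7, 25, 50]
append 3 → [9, 7, 4, 59, 7, 25, 50, 3]
seq[-1] = seq[0]*seq[-1] = 9*3 = 27 → [9, 7, 4, 59, 7, 25, 50, 27]

[9, 7, 4, 59, 7, 25, 50, 27]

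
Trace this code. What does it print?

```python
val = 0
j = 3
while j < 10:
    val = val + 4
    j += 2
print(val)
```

16

j=3: val = 0+4 = 4
j=5: val = 4+4 = 8
j=7: val = 8+4 = 12
j=9: val = 12+4 = 16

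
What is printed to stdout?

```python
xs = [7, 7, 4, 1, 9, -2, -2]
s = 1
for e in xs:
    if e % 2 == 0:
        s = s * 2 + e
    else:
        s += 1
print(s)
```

42

e=7: not even, s = 1+1 = 2
e=7: not even, s = 2+1 = 3
e=4: even, s = 3*2+4 = 10
e=1: not even, s = 10+1 = 11
e=9: not even, s = 11+1 = 12
e=-2: even, s = 12*2+(-2) = 22
e=-2: even, s = 22*2+(-2) = 42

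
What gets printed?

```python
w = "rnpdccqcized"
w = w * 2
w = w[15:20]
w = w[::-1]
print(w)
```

repeat ×2 → 'rnpdccqcizedrnpdccqcized'
slice [15:20] → 'dccqc'
reverse → 'cqccd'

cqccd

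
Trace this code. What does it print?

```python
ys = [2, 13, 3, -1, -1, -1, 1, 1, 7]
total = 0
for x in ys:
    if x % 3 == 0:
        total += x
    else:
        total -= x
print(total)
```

x=2: not %3==0, total = 0-2 = -2
x=13: not %3==0, total = (-2)-13 = -15
x=3: %3==0, total = (-15)+3 = -12
x=-1: not %3==0, total = (-12)-(-1) = -11
x=-1: not %3==0, total = (-11)-(-1) = -10
x=-1: not %3==0, total = (-10)-(-1) = -9
x=1: not %3==0, total = (-9)-1 = -10
x=1: not %3==0, total = (-10)-1 = -11
x=7: not %3==0, total = (-11)-7 = -18

-18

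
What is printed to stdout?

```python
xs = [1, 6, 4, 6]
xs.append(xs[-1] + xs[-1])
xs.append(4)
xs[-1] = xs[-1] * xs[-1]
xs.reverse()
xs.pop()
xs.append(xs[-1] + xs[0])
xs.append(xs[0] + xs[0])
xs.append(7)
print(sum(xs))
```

105

append xs[-1]+xs[-1] = 6+6 = 12 → [1, 6, 4, 6, 12]
append 4 → [1, 6, 4, 6, 12, 4]
xs[-1] = xs[-1]*xs[-1] = 4*4 = 16 → [1, 6, 4, 6, 12, 16]
reverse → [16, 12, 6, 4, 6, 1]
pop() removes 1 → [16, 12, 6, 4, 6]
append xs[-1]+xs[0] = 6+16 = 22 → [16, 12, 6, 4, 6, 22]
append xs[0]+xs[0] = 16+16 = 32 → [16, 12, 6, 4, 6, 22, 32]
append 7 → [16, 12, 6, 4, 6, 22, 32, 7]
sum = 105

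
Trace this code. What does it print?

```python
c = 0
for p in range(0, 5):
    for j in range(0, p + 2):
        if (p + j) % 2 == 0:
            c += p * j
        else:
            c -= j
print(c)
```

19

p=0,j=0: even sum, c = 0+0 = 0
p=0,j=1: odd sum, c = 0-1 = -1
p=1,j=0: odd sum, c = (-1)-0 = -1
p=1,j=1: even sum, c = (-1)+1 = 0
p=1,j=2: odd sum, c = 0-2 = -2
p=2,j=0: even sum, c = (-2)+0 = -2
p=2,j=1: odd sum, c = (-2)-1 = -3
p=2,j=2: even sum, c = (-3)+4 = 1
p=2,j=3: odd sum, c = 1-3 = -2
p=3,j=0: odd sum, c = (-2)-0 = -2
p=3,j=1: even sum, c = (-2)+3 = 1
p=3,j=2: odd sum, c = 1-2 = -1
p=3,j=3: even sum, c = (-1)+9 = 8
p=3,j=4: odd sum, c = 8-4 = 4
p=4,j=0: even sum, c = 4+0 = 4
p=4,j=1: odd sum, c = 4-1 = 3
p=4,j=2: even sum, c = 3+8 = 11
p=4,j=3: odd sum, c = 11-3 = 8
p=4,j=4: even sum, c = 8+16 = 24
p=4,j=5: odd sum, c = 24-5 = 19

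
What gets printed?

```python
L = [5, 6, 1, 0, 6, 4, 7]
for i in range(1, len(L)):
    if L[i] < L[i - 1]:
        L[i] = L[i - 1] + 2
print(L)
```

[5, 6, 8, 10, 12, 14, 16]

i=1: 6>=5, unchanged → [5, 6, 1, 0, 6, 4, 7]
i=2: 1<6, L[2] = 6+2 = 8 → [5, 6, 8, 0, 6, 4, 7]
i=3: 0<8, L[3] = 8+2 = 10 → [5, 6, 8, 10, 6, 4, 7]
i=4: 6<10, L[4] = 10+2 = 12 → [5, 6, 8, 10, 12, 4, 7]
i=5: 4<12, L[5] = 12+2 = 14 → [5, 6, 8, 10, 12, 14, 7]
i=6: 7<14, L[6] = 14+2 = 16 → [5, 6, 8, 10, 12, 14, 16]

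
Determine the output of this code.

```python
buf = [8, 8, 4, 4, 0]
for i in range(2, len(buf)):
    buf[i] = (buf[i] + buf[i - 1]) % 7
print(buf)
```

[8, 8, 5, 2, 2]

i=2: buf[2] = (4+8)%7 = 5 → [8, 8, 5, 4, 0]
i=3: buf[3] = (4+5)%7 = 2 → [8, 8, 5, 2, 0]
i=4: buf[4] = (0+2)%7 = 2 → [8, 8, 5, 2, 2]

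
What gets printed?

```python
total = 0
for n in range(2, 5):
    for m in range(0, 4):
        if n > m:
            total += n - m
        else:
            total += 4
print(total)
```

n=2,m=0: 2>0, total = 0+2 = 2
n=2,m=1: 2>1, total = 2+1 = 3
n=2,m=2: not 2>2, total = 3+4 = 7
n=2,m=3: not 2>3, total = 7+4 = 11
n=3,m=0: 3>0, total = 11+3 = 14
n=3,m=1: 3>1, total = 14+2 = 16
n=3,m=2: 3>2, total = 16+1 = 17
n=3,m=3: not 3>3, total = 17+4 = 21
n=4,m=0: 4>0, total = 21+4 = 25
n=4,m=1: 4>1, total = 25+3 = 28
n=4,m=2: 4>2, total = 28+2 = 30
n=4,m=3: 4>3, total = 30+1 = 31

31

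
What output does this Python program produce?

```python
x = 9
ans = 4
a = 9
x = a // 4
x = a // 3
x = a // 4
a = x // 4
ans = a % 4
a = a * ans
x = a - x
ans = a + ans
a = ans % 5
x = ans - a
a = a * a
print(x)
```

0

x = 9//4 = 2
x = 9//3 = 3
x = 9//4 = 2
a = 2//4 = 0
ans = 0%4 = 0
a = 0*0 = 0
x = 0-2 = -2
ans = 0+0 = 0
a = 0%5 = 0
x = 0-0 = 0
a = 0*0 = 0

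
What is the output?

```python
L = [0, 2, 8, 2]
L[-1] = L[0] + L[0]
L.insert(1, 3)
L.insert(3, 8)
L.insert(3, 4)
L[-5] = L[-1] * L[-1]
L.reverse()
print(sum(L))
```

23

L[-1] = L[0]+L[0] = 0+0 = 0 → [0, 2, 8, 0]
insert 3 at 1 → [0, 3, 2, 8, 0]
insert 8 at 3 → [0, 3, 2, 8, 8, 0]
insert 4 at 3 → [0, 3, 2, 4, 8, 8, 0]
L[-5] = L[-1]*L[-1] = 0*0 = 0 → [0, 3, 0, 4, 8, 8, 0]
reverse → [0, 8, 8, 4, 0, 3, 0]
sum = 23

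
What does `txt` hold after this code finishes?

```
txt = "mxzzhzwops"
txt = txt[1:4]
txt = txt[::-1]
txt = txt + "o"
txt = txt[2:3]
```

slice [1:4] → 'xzz'
reverse → 'zzx'
+ 'o' → 'zzxo'
slice [2:3] → 'x'

'x'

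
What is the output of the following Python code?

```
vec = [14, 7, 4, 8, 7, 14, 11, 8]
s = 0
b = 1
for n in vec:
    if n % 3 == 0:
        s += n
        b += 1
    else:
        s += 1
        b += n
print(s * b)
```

592

n=14: not %3==0, s = 0+1 = 1; b=15
n=7: not %3==0, s = 1+1 = 2; b=22
n=4: not %3==0, s = 2+1 = 3; b=26
n=8: not %3==0, s = 3+1 = 4; b=34
n=7: not %3==0, s = 4+1 = 5; b=41
n=14: not %3==0, s = 5+1 = 6; b=55
n=11: not %3==0, s = 6+1 = 7; b=66
n=8: not %3==0, s = 7+1 = 8; b=74
s*b = 8*74 = 592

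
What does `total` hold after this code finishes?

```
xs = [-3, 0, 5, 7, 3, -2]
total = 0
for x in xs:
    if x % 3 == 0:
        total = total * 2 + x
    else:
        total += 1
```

x=-3: %3==0, total = 0*2+(-3) = -3
x=0: %3==0, total = (-3)*2+0 = -6
x=5: not %3==0, total = (-6)+1 = -5
x=7: not %3==0, total = (-5)+1 = -4
x=3: %3==0, total = (-4)*2+3 = -5
x=-2: not %3==0, total = (-5)+1 = -4

-4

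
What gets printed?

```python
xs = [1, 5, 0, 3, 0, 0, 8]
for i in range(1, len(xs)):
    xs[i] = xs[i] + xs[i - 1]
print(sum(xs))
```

57

i=1: xs[1] = 5+1 = 6 → [1, 6, 0, 3, 0, 0, 8]
i=2: xs[2] = 0+6 = 6 → [1, 6, 6, 3, 0, 0, 8]
i=3: xs[3] = 3+6 = 9 → [1, 6, 6, 9, 0, 0, 8]
i=4: xs[4] = 0+9 = 9 → [1, 6, 6, 9, 9, 0, 8]
i=5: xs[5] = 0+9 = 9 → [1, 6, 6, 9, 9, 9, 8]
i=6: xs[6] = 8+9 = 17 → [1, 6, 6, 9, 9, 9, 17]
sum = 57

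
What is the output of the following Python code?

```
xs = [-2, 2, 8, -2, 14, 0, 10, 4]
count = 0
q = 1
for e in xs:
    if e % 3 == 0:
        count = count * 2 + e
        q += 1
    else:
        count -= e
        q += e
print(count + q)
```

-18

e=-2: not %3==0, count = 0-(-2) = 2; q=-1
e=2: not %3==0, count = 2-2 = 0; q=1
e=8: not %3==0, count = 0-8 = -8; q=9
e=-2: not %3==0, count = (-8)-(-2) = -6; q=7
e=14: not %3==0, count = (-6)-14 = -20; q=21
e=0: %3==0, count = (-20)*2+0 = -40; q=22
e=10: not %3==0, count = (-40)-10 = -50; q=32
e=4: not %3==0, count = (-50)-4 = -54; q=36
count+q = (-54)+36 = -18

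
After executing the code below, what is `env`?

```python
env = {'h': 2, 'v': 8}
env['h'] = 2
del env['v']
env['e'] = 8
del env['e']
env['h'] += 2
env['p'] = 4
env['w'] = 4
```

env['h'] = 2 → {'h': 2, 'v': 8}
del 'v' → {'h': 2}
env['e'] = 8 → {'h': 2, 'e': 8}
del 'e' → {'h': 2}
env['h'] = 2+2 = 4 → {'h': 4}
env['p'] = 4 → {'h': 4, 'p': 4}
env['w'] = 4 → {'h': 4, 'p': 4, 'w': 4}

{'h': 4, 'p': 4, 'w': 4}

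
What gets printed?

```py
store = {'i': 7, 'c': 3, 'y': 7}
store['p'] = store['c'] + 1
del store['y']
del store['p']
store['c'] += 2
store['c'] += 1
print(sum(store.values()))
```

store['p'] = store['c']+1 = 4 → {'i': 7, 'c': 3, 'y': 7, 'p': 4}
del 'y' → {'i': 7, 'c': 3, 'p': 4}
del 'p' → {'i': 7, 'c': 3}
store['c'] = 3+2 = 5 → {'i': 7, 'c': 5}
store['c'] = 5+1 = 6 → {'i': 7, 'c': 6}
sum of values = 13

13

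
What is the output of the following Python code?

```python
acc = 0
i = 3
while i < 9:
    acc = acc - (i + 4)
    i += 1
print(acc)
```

i=3: acc = 0-7 = -7
i=4: acc = (-7)-8 = -15
i=5: acc = (-15)-9 = -24
i=6: acc = (-24)-10 = -34
i=7: acc = (-34)-11 = -45
i=8: acc = (-45)-12 = -57

-57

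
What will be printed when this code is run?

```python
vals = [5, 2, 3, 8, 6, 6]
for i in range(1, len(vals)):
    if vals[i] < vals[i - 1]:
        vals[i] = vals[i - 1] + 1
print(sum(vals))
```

i=1: 2<5, vals[1] = 5+1 = 6 → [5, 6, 3, 8, 6, 6]
i=2: 3<6, vals[2] = 6+1 = 7 → [5, 6, 7, 8, 6, 6]
i=3: 8>=7, unchanged → [5, 6, 7, 8, 6, 6]
i=4: 6<8, vals[4] = 8+1 = 9 → [5, 6, 7, 8, 9, 6]
i=5: 6<9, vals[5] = 9+1 = 10 → [5, 6, 7, 8, 9, 10]
sum = 45

45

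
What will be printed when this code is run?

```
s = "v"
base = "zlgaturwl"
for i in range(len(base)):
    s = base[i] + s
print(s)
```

i=0: prepend 'z' → 'zv'
i=1: prepend 'l' → 'lzv'
i=2: prepend 'g' → 'glzv'
i=3: prepend 'a' → 'aglzv'
i=4: prepend 't' → 'taglzv'
i=5: prepend 'u' → 'utaglzv'
i=6: prepend 'r' → 'rutaglzv'
i=7: prepend 'w' → 'wrutaglzv'
i=8: prepend 'l' → 'lwrutaglzv'

lwrutaglzv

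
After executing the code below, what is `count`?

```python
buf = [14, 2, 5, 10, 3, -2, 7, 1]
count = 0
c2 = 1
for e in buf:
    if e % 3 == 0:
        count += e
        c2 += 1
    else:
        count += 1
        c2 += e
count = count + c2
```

e=14: not %3==0, count = 0+1 = 1; c2=15
e=2: not %3==0, count = 1+1 = 2; c2=17
e=5: not %3==0, count = 2+1 = 3; c2=22
e=10: not %3==0, count = 3+1 = 4; c2=32
e=3: %3==0, count = 4+3 = 7; c2=33
e=-2: not %3==0, count = 7+1 = 8; c2=31
e=7: not %3==0, count = 8+1 = 9; c2=38
e=1: not %3==0, count = 9+1 = 10; c2=39
count+c2 = 10+39 = 49

49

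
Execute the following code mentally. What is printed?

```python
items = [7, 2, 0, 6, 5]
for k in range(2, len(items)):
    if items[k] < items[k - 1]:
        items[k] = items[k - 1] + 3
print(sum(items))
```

29

k=2: 0<2, items[2] = 2+3 = 5 → [7, 2, 5, 6, 5]
k=3: 6>=5, unchanged → [7, 2, 5, 6, 5]
k=4: 5<6, items[4] = 6+3 = 9 → [7, 2, 5, 6, 9]
sum = 29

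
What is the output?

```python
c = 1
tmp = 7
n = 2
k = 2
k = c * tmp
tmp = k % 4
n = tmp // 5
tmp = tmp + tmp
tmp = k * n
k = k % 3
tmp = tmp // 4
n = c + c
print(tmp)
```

0

k = 1*7 = 7
tmp = 7%4 = 3
n = 3//5 = 0
tmp = 3+3 = 6
tmp = 7*0 = 0
k = 7%3 = 1
tmp = 0//4 = 0
n = 1+1 = 2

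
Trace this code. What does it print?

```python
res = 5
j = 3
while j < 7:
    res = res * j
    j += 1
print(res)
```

j=3: res = 5*3 = 15
j=4: res = 15*4 = 60
j=5: res = 60*5 = 300
j=6: res = 300*6 = 1800

1800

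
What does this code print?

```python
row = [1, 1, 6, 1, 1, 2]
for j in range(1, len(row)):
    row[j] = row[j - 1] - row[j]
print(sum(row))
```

j=1: row[1] = 1-1 = 0 → [1, 0, 6, 1, 1, 2]
j=2: row[2] = 0-6 = -6 → [1, 0, -6, 1, 1, 2]
j=3: row[3] = (-6)-1 = -7 → [1, 0, -6, -7, 1, 2]
j=4: row[4] = (-7)-1 = -8 → [1, 0, -6, -7, -8, 2]
j=5: row[5] = (-8)-2 = -10 → [1, 0, -6, -7, -8, -10]
sum = -30

-30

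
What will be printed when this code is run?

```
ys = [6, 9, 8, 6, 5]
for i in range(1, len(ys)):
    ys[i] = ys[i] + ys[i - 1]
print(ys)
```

i=1: ys[1] = 9+6 = 15 → [6, 15, 8, 6, 5]
i=2: ys[2] = 8+15 = 23 → [6, 15, 23, 6, 5]
i=3: ys[3] = 6+23 = 29 → [6, 15, 23, 29, 5]
i=4: ys[4] = 5+29 = 34 → [6, 15, 23, 29, 34]

[6, 15, 23, 29, 34]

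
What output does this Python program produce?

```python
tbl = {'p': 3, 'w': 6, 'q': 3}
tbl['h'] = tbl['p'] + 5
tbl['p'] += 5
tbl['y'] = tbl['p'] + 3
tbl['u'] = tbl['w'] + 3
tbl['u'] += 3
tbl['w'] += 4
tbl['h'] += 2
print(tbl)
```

{'p': 8, 'w': 10, 'q': 3, 'h': 10, 'y': 11, 'u': 12}

tbl['h'] = tbl['p']+5 = 8 → {'p': 3, 'w': 6, 'q': 3, 'h': 8}
tbl['p'] = 3+5 = 8 → {'p': 8, 'w': 6, 'q': 3, 'h': 8}
tbl['y'] = tbl['p']+3 = 11 → {'p': 8, 'w': 6, 'q': 3, 'h': 8, 'y': 11}
tbl['u'] = tbl['w']+3 = 9 → {'p': 8, 'w': 6, 'q': 3, 'h': 8, 'y': 11, 'u': 9}
tbl['u'] = 9+3 = 12 → {'p': 8, 'w': 6, 'q': 3, 'h': 8, 'y': 11, 'u': 12}
tbl['w'] = 6+4 = 10 → {'p': 8, 'w': 10, 'q': 3, 'h': 8, 'y': 11, 'u': 12}
tbl['h'] = 8+2 = 10 → {'p': 8, 'w': 10, 'q': 3, 'h': 10, 'y': 11, 'u': 12}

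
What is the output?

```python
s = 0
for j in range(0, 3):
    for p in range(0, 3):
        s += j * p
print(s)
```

j=0,p=0: s = 0+0 = 0
j=0,p=1: s = 0+0 = 0
j=0,p=2: s = 0+0 = 0
j=1,p=0: s = 0+0 = 0
j=1,p=1: s = 0+1 = 1
j=1,p=2: s = 1+2 = 3
j=2,p=0: s = 3+0 = 3
j=2,p=1: s = 3+2 = 5
j=2,p=2: s = 5+4 = 9

9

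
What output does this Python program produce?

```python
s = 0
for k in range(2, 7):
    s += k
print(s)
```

20

k=2: s = 0+2 = 2
k=3: s = 2+3 = 5
k=4: s = 5+4 = 9
k=5: s = 9+5 = 14
k=6: s = 14+6 = 20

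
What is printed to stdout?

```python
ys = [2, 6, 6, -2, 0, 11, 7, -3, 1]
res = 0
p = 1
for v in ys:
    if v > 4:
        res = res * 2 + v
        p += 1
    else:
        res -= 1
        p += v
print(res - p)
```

72

v=2: not >4, res = 0-1 = -1; p=3
v=6: >4, res = (-1)*2+6 = 4; p=4
v=6: >4, res = 4*2+6 = 14; p=5
v=-2: not >4, res = 14-1 = 13; p=3
v=0: not >4, res = 13-1 = 12; p=3
v=11: >4, res = 12*2+11 = 35; p=4
v=7: >4, res = 35*2+7 = 77; p=5
v=-3: not >4, res = 77-1 = 76; p=2
v=1: not >4, res = 76-1 = 75; p=3
res-p = 75-3 = 72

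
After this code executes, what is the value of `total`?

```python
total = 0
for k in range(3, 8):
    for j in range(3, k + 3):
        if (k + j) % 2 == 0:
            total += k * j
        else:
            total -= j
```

k=3,j=3: even sum, total = 0+9 = 9
k=3,j=4: odd sum, total = 9-4 = 5
k=3,j=5: even sum, total = 5+15 = 20
k=4,j=3: odd sum, total = 20-3 = 17
k=4,j=4: even sum, total = 17+16 = 33
k=4,j=5: odd sum, total = 33-5 = 28
k=4,j=6: even sum, total = 28+24 = 52
k=5,j=3: even sum, total = 52+15 = 67
k=5,j=4: odd sum, total = 67-4 = 63
k=5,j=5: even sum, total = 63+25 = 88
k=5,j=6: odd sum, total = 88-6 = 82
k=5,j=7: even sum, total = 82+35 = 117
k=6,j=3: odd sum, total = 117-3 = 114
k=6,j=4: even sum, total = 114+24 = 138
k=6,j=5: odd sum, total = 138-5 = 133
k=6,j=6: even sum, total = 133+36 = 169
k=6,j=7: odd sum, total = 169-7 = 162
k=6,j=8: even sum, total = 162+48 = 210
k=7,j=3: even sum, total = 210+21 = 231
k=7,j=4: odd sum, total = 231-4 = 227
k=7,j=5: even sum, total = 227+35 = 262
k=7,j=6: odd sum, total = 262-6 = 256
k=7,j=7: even sum, total = 256+49 = 305
k=7,j=8: odd sum, total = 305-8 = 297
k=7,j=9: even sum, total = 297+63 = 360

360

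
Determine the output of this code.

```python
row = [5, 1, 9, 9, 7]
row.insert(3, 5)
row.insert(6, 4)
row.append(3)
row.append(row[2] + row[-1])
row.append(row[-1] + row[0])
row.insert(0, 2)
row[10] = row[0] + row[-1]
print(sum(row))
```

insert 5 at 3 → [5, 1, 9, 5, 9, 7]
insert 4 at 6 → [5, 1, 9, 5, 9, 7, 4]
append 3 → [5, 1, 9, 5, 9, 7, 4, 3]
append row[2]+row[-1] = 9+3 = 12 → [5, 1, 9, 5, 9, 7, 4, 3, 12]
append row[-1]+row[0] = 12+5 = 17 → [5, 1, 9, 5, 9, 7, 4, 3, 12, 17]
insert 2 at 0 → [2, 5, 1, 9, 5, 9, 7, 4, 3, 12, 17]
row[10] = row[0]+row[-1] = 2+17 = 19 → [2, 5, 1, 9, 5, 9, 7, 4, 3, 12, 19]
sum = 76

76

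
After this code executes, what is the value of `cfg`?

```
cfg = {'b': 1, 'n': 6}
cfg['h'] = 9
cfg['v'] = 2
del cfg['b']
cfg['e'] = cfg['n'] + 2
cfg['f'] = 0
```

{'n': 6, 'h': 9, 'v': 2, 'e': 8, 'f': 0}

cfg['h'] = 9 → {'b': 1, 'n': 6, 'h': 9}
cfg['v'] = 2 → {'b': 1, 'n': 6, 'h': 9, 'v': 2}
del 'b' → {'n': 6, 'h': 9, 'v': 2}
cfg['e'] = cfg['n']+2 = 8 → {'n': 6, 'h': 9, 'v': 2, 'e': 8}
cfg['f'] = 0 → {'n': 6, 'h': 9, 'v': 2, 'e': 8, 'f': 0}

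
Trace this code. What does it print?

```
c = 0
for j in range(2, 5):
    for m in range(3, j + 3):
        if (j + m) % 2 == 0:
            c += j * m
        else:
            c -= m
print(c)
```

j=2,m=3: odd sum, c = 0-3 = -3
j=2,m=4: even sum, c = (-3)+8 = 5
j=3,m=3: even sum, c = 5+9 = 14
j=3,m=4: odd sum, c = 14-4 = 10
j=3,m=5: even sum, c = 10+15 = 25
j=4,m=3: odd sum, c = 25-3 = 22
j=4,m=4: even sum, c = 22+16 = 38
j=4,m=5: odd sum, c = 38-5 = 33
j=4,m=6: even sum, c = 33+24 = 57

57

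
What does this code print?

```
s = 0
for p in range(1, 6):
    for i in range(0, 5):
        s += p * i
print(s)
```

p=1,i=0: s = 0+0 = 0
p=1,i=1: s = 0+1 = 1
p=1,i=2: s = 1+2 = 3
p=1,i=3: s = 3+3 = 6
p=1,i=4: s = 6+4 = 10
p=2,i=0: s = 10+0 = 10
p=2,i=1: s = 10+2 = 12
p=2,i=2: s = 12+4 = 16
p=2,i=3: s = 16+6 = 22
p=2,i=4: s = 22+8 = 30
p=3,i=0: s = 30+0 = 30
p=3,i=1: s = 30+3 = 33
p=3,i=2: s = 33+6 = 39
p=3,i=3: s = 39+9 = 48
p=3,i=4: s = 48+12 = 60
p=4,i=0: s = 60+0 = 60
p=4,i=1: s = 60+4 = 64
p=4,i=2: s = 64+8 = 72
p=4,i=3: s = 72+12 = 84
p=4,i=4: s = 84+16 = 100
p=5,i=0: s = 100+0 = 100
p=5,i=1: s = 100+5 = 105
p=5,i=2: s = 105+10 = 115
p=5,i=3: s = 115+15 = 130
p=5,i=4: s = 130+20 = 150

150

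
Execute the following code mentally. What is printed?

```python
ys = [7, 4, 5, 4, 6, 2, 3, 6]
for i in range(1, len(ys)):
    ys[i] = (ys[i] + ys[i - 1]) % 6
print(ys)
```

[7, 5, 4, 2, 2, 4, 1, 1]

i=1: ys[1] = (4+7)%6 = 5 → [7, 5, 5, 4, 6, 2, 3, 6]
i=2: ys[2] = (5+5)%6 = 4 → [7, 5, 4, 4, 6, 2, 3, 6]
i=3: ys[3] = (4+4)%6 = 2 → [7, 5, 4, 2, 6, 2, 3, 6]
i=4: ys[4] = (6+2)%6 = 2 → [7, 5, 4, 2, 2, 2, 3, 6]
i=5: ys[5] = (2+2)%6 = 4 → [7, 5, 4, 2, 2, 4, 3, 6]
i=6: ys[6] = (3+4)%6 = 1 → [7, 5, 4, 2, 2, 4, 1, 6]
i=7: ys[7] = (6+1)%6 = 1 → [7, 5, 4, 2, 2, 4, 1, 1]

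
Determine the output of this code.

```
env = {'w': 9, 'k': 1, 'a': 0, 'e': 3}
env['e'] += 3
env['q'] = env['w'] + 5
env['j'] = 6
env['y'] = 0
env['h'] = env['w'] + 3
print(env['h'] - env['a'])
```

env['e'] = 3+3 = 6 → {'w': 9, 'k': 1, 'a': 0, 'e': 6}
env['q'] = env['w']+5 = 14 → {'w': 9, 'k': 1, 'a': 0, 'e': 6, 'q': 14}
env['j'] = 6 → {'w': 9, 'k': 1, 'a': 0, 'e': 6, 'q': 14, 'j': 6}
env['y'] = 0 → {'w': 9, 'k': 1, 'a': 0, 'e': 6, 'q': 14, 'j': 6, 'y': 0}
env['h'] = env['w']+3 = 12 → {'w': 9, 'k': 1, 'a': 0, 'e': 6, 'q': 14, 'j': 6, 'y': 0, 'h': 12}
env['h']-env['a'] = 12-0 = 12

12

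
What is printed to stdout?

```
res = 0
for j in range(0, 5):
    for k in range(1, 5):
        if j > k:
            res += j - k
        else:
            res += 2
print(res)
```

38

j=0,k=1: not 0>1, res = 0+2 = 2
j=0,k=2: not 0>2, res = 2+2 = 4
j=0,k=3: not 0>3, res = 4+2 = 6
j=0,k=4: not 0>4, res = 6+2 = 8
j=1,k=1: not 1>1, res = 8+2 = 10
j=1,k=2: not 1>2, res = 10+2 = 12
j=1,k=3: not 1>3, res = 12+2 = 14
j=1,k=4: not 1>4, res = 14+2 = 16
j=2,k=1: 2>1, res = 16+1 = 17
j=2,k=2: not 2>2, res = 17+2 = 19
j=2,k=3: not 2>3, res = 19+2 = 21
j=2,k=4: not 2>4, res = 21+2 = 23
j=3,k=1: 3>1, res = 23+2 = 25
j=3,k=2: 3>2, res = 25+1 = 26
j=3,k=3: not 3>3, res = 26+2 = 28
j=3,k=4: not 3>4, res = 28+2 = 30
j=4,k=1: 4>1, res = 30+3 = 33
j=4,k=2: 4>2, res = 33+2 = 35
j=4,k=3: 4>3, res = 35+1 = 36
j=4,k=4: not 4>4, res = 36+2 = 38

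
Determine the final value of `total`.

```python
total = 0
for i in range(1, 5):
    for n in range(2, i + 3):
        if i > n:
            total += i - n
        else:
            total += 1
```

15

i=1,n=2: not 1>2, total = 0+1 = 1
i=1,n=3: not 1>3, total = 1+1 = 2
i=2,n=2: not 2>2, total = 2+1 = 3
i=2,n=3: not 2>3, total = 3+1 = 4
i=2,n=4: not 2>4, total = 4+1 = 5
i=3,n=2: 3>2, total = 5+1 = 6
i=3,n=3: not 3>3, total = 6+1 = 7
i=3,n=4: not 3>4, total = 7+1 = 8
i=3,n=5: not 3>5, total = 8+1 = 9
i=4,n=2: 4>2, total = 9+2 = 11
i=4,n=3: 4>3, total = 11+1 = 12
i=4,n=4: not 4>4, total = 12+1 = 13
i=4,n=5: not 4>5, total = 13+1 = 14
i=4,n=6: not 4>6, total = 14+1 = 15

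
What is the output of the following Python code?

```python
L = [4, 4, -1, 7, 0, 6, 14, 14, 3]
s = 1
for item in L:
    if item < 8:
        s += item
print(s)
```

item=4: <8, s = 1+4 = 5
item=4: <8, s = 5+4 = 9
item=-1: <8, s = 9+(-1) = 8
item=7: <8, s = 8+7 = 15
item=0: <8, s = 15+0 = 15
item=6: <8, s = 15+6 = 21
item=14: not <8
item=14: not <8
item=3: <8, s = 21+3 = 24

24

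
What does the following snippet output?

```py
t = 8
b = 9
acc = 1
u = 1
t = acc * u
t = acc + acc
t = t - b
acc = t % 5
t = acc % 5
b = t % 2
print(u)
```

1

t = 1*1 = 1
t = 1+1 = 2
t = 2-9 = -7
acc = (-7)%5 = 3
t = 3%5 = 3
b = 3%2 = 1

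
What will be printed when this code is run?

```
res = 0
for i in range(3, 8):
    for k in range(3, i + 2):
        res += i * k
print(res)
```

i=3,k=3: res = 0+9 = 9
i=3,k=4: res = 9+12 = 21
i=4,k=3: res = 21+12 = 33
i=4,k=4: res = 33+16 = 49
i=4,k=5: res = 49+20 = 69
i=5,k=3: res = 69+15 = 84
i=5,k=4: res = 84+20 = 104
i=5,k=5: res = 104+25 = 129
i=5,k=6: res = 129+30 = 159
i=6,k=3: res = 159+18 = 177
i=6,k=4: res = 177+24 = 201
i=6,k=5: res = 201+30 = 231
i=6,k=6: res = 231+36 = 267
i=6,k=7: res = 267+42 = 309
i=7,k=3: res = 309+21 = 330
i=7,k=4: res = 330+28 = 358
i=7,k=5: res = 358+35 = 393
i=7,k=6: res = 393+42 = 435
i=7,k=7: res = 435+49 = 484
i=7,k=8: res = 484+56 = 540

540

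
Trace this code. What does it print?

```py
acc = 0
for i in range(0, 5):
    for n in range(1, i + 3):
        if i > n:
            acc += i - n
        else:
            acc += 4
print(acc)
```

66

i=0,n=1: not 0>1, acc = 0+4 = 4
i=0,n=2: not 0>2, acc = 4+4 = 8
i=1,n=1: not 1>1, acc = 8+4 = 12
i=1,n=2: not 1>2, acc = 12+4 = 16
i=1,n=3: not 1>3, acc = 16+4 = 20
i=2,n=1: 2>1, acc = 20+1 = 21
i=2,n=2: not 2>2, acc = 21+4 = 25
i=2,n=3: not 2>3, acc = 25+4 = 29
i=2,n=4: not 2>4, acc = 29+4 = 33
i=3,n=1: 3>1, acc = 33+2 = 35
i=3,n=2: 3>2, acc = 35+1 = 36
i=3,n=3: not 3>3, acc = 36+4 = 40
i=3,n=4: not 3>4, acc = 40+4 = 44
i=3,n=5: not 3>5, acc = 44+4 = 48
i=4,n=1: 4>1, acc = 48+3 = 51
i=4,n=2: 4>2, acc = 51+2 = 53
i=4,n=3: 4>3, acc = 53+1 = 54
i=4,n=4: not 4>4, acc = 54+4 = 58
i=4,n=5: not 4>5, acc = 58+4 = 62
i=4,n=6: not 4>6, acc = 62+4 = 66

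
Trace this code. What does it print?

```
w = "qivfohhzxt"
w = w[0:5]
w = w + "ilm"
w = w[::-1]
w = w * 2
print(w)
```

mliofviqmliofviq

slice [0:5] → 'qivfo'
+ 'ilm' → 'qivfoilm'
reverse → 'mliofviq'
repeat ×2 → 'mliofviqmliofviq'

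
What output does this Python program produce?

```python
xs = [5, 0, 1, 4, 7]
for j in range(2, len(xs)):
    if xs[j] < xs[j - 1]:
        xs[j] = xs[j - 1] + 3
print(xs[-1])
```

j=2: 1>=0, unchanged → [5, 0, 1, 4, 7]
j=3: 4>=1, unchanged → [5, 0, 1, 4, 7]
j=4: 7>=4, unchanged → [5, 0, 1, 4, 7]

7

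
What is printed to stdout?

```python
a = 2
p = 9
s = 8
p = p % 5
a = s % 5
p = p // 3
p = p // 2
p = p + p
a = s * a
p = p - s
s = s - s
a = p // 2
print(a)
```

-4

p = 9%5 = 4
a = 8%5 = 3
p = 4//3 = 1
p = 1//2 = 0
p = 0+0 = 0
a = 8*3 = 24
p = 0-8 = -8
s = 8-8 = 0
a = (-8)//2 = -4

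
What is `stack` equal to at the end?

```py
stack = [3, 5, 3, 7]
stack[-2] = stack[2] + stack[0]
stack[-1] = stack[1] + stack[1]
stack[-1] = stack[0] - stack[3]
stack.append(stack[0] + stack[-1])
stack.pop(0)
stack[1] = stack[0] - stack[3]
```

stack[-2] = stack[2]+stack[0] = 3+3 = 6 → [3, 5, 6, 7]
stack[-1] = stack[1]+stack[1] = 5+5 = 10 → [3, 5, 6, 10]
stack[-1] = stack[0]-stack[3] = 3-10 = -7 → [3, 5, 6, -7]
append stack[0]+stack[-1] = 3+(-7) = -4 → [3, 5, 6, -7, -4]
pop(0) removes 3 → [5, 6, -7, -4]
stack[1] = stack[0]-stack[3] = 5-(-4) = 9 → [5, 9, -7, -4]

[5, 9, -7, -4]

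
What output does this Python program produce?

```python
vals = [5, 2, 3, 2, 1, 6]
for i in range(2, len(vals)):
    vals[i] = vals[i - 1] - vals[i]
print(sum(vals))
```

i=2: vals[2] = 2-3 = -1 → [5, 2, -1, 2, 1, 6]
i=3: vals[3] = (-1)-2 = -3 → [5, 2, -1, -3, 1, 6]
i=4: vals[4] = (-3)-1 = -4 → [5, 2, -1, -3, -4, 6]
i=5: vals[5] = (-4)-6 = -10 → [5, 2, -1, -3, -4, -10]
sum = -11

-11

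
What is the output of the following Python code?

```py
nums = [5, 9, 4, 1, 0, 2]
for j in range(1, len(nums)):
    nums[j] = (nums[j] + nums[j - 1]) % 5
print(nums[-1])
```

j=1: nums[1] = (9+5)%5 = 4 → [5, 4, 4, 1, 0, 2]
j=2: nums[2] = (4+4)%5 = 3 → [5, 4, 3, 1, 0, 2]
j=3: nums[3] = (1+3)%5 = 4 → [5, 4, 3, 4, 0, 2]
j=4: nums[4] = (0+4)%5 = 4 → [5, 4, 3, 4, 4, 2]
j=5: nums[5] = (2+4)%5 = 1 → [5, 4, 3, 4, 4, 1]

1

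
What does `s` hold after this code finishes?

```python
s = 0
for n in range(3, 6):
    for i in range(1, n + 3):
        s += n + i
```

138

n=3,i=1: s = 0+4 = 4
n=3,i=2: s = 4+5 = 9
n=3,i=3: s = 9+6 = 15
n=3,i=4: s = 15+7 = 22
n=3,i=5: s = 22+8 = 30
n=4,i=1: s = 30+5 = 35
n=4,i=2: s = 35+6 = 41
n=4,i=3: s = 41+7 = 48
n=4,i=4: s = 48+8 = 56
n=4,i=5: s = 56+9 = 65
n=4,i=6: s = 65+10 = 75
n=5,i=1: s = 75+6 = 81
n=5,i=2: s = 81+7 = 88
n=5,i=3: s = 88+8 = 96
n=5,i=4: s = 96+9 = 105
n=5,i=5: s = 105+10 = 115
n=5,i=6: s = 115+11 = 126
n=5,i=7: s = 126+12 = 138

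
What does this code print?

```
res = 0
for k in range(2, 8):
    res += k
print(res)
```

27

k=2: res = 0+2 = 2
k=3: res = 2+3 = 5
k=4: res = 5+4 = 9
k=5: res = 9+5 = 14
k=6: res = 14+6 = 20
k=7: res = 20+7 = 27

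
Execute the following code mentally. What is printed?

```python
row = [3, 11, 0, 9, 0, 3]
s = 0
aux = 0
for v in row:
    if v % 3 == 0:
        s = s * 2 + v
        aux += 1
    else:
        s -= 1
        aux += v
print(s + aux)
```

87

v=3: %3==0, s = 0*2+3 = 3; aux=1
v=11: not %3==0, s = 3-1 = 2; aux=12
v=0: %3==0, s = 2*2+0 = 4; aux=13
v=9: %3==0, s = 4*2+9 = 17; aux=14
v=0: %3==0, s = 17*2+0 = 34; aux=15
v=3: %3==0, s = 34*2+3 = 71; aux=16
s+aux = 71+16 = 87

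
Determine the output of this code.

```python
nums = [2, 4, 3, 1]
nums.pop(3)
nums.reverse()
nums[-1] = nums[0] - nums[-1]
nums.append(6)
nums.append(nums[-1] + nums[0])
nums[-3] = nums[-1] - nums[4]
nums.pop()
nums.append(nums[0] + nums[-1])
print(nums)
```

[3, 4, 0, 6, 9]

pop(3) removes 1 → [2, 4, 3]
reverse → [3, 4, 2]
nums[-1] = nums[0]-nums[-1] = 3-2 = 1 → [3, 4, 1]
append 6 → [3, 4, 1, 6]
append nums[-1]+nums[0] = 6+3 = 9 → [3, 4, 1, 6, 9]
nums[-3] = nums[-1]-nums[4] = 9-9 = 0 → [3, 4, 0, 6, 9]
pop() removes 9 → [3, 4, 0, 6]
append nums[0]+nums[-1] = 3+6 = 9 → [3, 4, 0, 6, 9]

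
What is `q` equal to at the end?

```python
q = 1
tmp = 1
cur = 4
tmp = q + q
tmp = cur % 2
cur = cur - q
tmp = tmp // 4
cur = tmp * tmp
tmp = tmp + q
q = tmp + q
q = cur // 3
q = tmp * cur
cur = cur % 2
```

0

tmp = 1+1 = 2
tmp = 4%2 = 0
cur = 4-1 = 3
tmp = 0//4 = 0
cur = 0*0 = 0
tmp = 0+1 = 1
q = 1+1 = 2
q = 0//3 = 0
q = 1*0 = 0
cur = 0%2 = 0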